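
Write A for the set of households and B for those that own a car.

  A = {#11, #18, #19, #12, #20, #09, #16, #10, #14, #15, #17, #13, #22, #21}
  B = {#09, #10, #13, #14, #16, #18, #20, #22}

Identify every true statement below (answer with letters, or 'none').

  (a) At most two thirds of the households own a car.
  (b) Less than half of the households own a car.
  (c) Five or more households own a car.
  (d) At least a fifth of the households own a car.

(a), (c), (d)

|A| = 14, |A ∩ B| = 8, |A ∖ B| = 6.
(a) |A ∩ B| / |A| ≤ 2/3: holds.
(b) |A ∩ B| < |A ∖ B|: fails.
(c) |A ∩ B| ≥ 5: holds.
(d) |A ∩ B| / |A| ≥ 1/5: holds.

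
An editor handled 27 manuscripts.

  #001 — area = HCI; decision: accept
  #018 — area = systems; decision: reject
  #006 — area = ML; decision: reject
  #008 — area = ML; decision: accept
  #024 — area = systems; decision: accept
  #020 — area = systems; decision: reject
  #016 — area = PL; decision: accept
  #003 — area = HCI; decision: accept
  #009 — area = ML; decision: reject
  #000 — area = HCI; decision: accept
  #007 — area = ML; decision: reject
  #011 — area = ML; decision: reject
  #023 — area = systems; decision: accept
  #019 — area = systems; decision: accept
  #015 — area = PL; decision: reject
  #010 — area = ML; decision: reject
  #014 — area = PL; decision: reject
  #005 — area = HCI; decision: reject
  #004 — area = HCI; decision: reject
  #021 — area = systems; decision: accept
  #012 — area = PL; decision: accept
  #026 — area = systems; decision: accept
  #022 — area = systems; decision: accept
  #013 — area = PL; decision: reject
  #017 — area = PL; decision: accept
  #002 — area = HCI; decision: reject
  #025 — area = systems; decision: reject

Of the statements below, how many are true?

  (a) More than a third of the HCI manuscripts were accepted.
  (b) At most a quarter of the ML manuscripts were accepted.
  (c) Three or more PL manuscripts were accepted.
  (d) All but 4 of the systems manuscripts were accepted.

3

(a) HCI: |A| = 6, |A ∩ B| = 3; needs |A ∩ B| / |A| > 1/3 — true.
(b) ML: |A| = 6, |A ∩ B| = 1; needs |A ∩ B| / |A| ≤ 1/4 — true.
(c) PL: |A| = 6, |A ∩ B| = 3; needs |A ∩ B| ≥ 3 — true.
(d) systems: |A| = 9, |A ∩ B| = 6; needs |A ∖ B| = 4 — false.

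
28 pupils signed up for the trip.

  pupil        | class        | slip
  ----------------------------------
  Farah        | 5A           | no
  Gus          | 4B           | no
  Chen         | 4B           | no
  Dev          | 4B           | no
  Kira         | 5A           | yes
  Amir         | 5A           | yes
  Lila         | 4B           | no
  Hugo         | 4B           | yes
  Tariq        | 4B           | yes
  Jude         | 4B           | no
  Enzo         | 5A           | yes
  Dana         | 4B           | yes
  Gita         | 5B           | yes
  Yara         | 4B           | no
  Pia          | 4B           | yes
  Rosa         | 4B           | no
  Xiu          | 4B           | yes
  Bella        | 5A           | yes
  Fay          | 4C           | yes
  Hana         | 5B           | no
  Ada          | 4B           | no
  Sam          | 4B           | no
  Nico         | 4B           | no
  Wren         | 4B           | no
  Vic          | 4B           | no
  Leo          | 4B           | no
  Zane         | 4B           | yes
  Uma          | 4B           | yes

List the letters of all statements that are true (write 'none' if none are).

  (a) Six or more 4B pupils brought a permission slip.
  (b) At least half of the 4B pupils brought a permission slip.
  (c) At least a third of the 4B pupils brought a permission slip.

(a), (c)

|A| = 20, |A ∩ B| = 7, |A ∖ B| = 13.
(a) |A ∩ B| ≥ 6: holds.
(b) |A ∩ B| ≥ |A ∖ B|: fails.
(c) |A ∩ B| / |A| ≥ 1/3: holds.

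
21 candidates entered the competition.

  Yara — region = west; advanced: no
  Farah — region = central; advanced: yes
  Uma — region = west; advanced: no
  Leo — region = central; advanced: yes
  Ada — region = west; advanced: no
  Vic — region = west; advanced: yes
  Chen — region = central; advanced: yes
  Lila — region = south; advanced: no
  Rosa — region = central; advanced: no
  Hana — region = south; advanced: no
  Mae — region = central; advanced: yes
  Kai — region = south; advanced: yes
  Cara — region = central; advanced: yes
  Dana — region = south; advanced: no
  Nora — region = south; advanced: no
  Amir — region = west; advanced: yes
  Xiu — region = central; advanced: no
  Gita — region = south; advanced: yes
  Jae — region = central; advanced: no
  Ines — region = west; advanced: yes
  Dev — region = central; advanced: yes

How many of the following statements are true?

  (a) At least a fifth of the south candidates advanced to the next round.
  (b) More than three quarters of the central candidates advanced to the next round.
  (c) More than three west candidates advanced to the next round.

1

(a) south: |A| = 6, |A ∩ B| = 2; needs |A ∩ B| / |A| ≥ 1/5 — true.
(b) central: |A| = 9, |A ∩ B| = 6; needs |A ∩ B| / |A| > 3/4 — false.
(c) west: |A| = 6, |A ∩ B| = 3; needs |A ∩ B| > 3 — false.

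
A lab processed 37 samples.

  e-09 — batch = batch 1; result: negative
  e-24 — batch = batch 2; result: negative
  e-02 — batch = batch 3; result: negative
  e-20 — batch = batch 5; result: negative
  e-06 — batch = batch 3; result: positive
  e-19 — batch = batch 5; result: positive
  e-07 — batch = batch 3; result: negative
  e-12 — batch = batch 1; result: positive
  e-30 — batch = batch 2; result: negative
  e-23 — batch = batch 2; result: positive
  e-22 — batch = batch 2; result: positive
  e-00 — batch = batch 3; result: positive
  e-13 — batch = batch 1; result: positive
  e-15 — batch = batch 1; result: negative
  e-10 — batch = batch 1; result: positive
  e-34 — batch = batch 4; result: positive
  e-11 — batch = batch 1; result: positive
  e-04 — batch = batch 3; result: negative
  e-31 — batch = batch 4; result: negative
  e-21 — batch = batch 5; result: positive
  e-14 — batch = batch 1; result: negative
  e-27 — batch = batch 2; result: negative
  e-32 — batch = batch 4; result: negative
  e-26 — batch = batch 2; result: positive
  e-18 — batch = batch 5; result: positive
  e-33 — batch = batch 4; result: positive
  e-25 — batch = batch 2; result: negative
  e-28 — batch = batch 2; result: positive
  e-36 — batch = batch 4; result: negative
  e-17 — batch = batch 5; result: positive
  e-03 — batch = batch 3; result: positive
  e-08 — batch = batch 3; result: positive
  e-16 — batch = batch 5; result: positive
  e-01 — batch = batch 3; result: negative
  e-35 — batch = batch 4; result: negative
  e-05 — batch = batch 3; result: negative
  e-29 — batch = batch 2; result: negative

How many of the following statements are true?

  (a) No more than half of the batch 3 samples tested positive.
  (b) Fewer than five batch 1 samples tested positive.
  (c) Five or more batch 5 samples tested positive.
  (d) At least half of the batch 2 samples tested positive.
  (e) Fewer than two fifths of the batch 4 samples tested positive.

4

(a) batch 3: |A| = 9, |A ∩ B| = 4; needs |A ∩ B| ≤ |A ∖ B| — true.
(b) batch 1: |A| = 7, |A ∩ B| = 4; needs |A ∩ B| < 5 — true.
(c) batch 5: |A| = 6, |A ∩ B| = 5; needs |A ∩ B| ≥ 5 — true.
(d) batch 2: |A| = 9, |A ∩ B| = 4; needs |A ∩ B| ≥ |A ∖ B| — false.
(e) batch 4: |A| = 6, |A ∩ B| = 2; needs |A ∩ B| / |A| < 2/5 — true.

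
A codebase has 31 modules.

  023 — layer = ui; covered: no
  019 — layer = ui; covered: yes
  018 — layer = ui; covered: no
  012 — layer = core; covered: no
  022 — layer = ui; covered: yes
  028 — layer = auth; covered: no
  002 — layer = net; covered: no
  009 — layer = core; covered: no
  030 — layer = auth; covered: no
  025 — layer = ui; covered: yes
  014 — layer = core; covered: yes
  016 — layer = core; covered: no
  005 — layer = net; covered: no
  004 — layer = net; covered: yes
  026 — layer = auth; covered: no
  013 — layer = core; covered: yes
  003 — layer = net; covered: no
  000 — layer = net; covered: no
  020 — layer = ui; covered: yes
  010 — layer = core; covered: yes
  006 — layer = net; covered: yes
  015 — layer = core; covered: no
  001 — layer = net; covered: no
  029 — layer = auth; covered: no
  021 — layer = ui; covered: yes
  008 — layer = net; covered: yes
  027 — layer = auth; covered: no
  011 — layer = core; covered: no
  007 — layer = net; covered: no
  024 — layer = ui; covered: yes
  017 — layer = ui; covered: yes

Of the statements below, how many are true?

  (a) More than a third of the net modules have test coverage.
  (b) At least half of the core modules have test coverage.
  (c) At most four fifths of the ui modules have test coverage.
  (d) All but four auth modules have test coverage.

1

(a) net: |A| = 9, |A ∩ B| = 3; needs |A ∩ B| / |A| > 1/3 — false.
(b) core: |A| = 8, |A ∩ B| = 3; needs |A ∩ B| ≥ |A ∖ B| — false.
(c) ui: |A| = 9, |A ∩ B| = 7; needs |A ∩ B| / |A| ≤ 4/5 — true.
(d) auth: |A| = 5, |A ∩ B| = 0; needs |A ∖ B| = 4 — false.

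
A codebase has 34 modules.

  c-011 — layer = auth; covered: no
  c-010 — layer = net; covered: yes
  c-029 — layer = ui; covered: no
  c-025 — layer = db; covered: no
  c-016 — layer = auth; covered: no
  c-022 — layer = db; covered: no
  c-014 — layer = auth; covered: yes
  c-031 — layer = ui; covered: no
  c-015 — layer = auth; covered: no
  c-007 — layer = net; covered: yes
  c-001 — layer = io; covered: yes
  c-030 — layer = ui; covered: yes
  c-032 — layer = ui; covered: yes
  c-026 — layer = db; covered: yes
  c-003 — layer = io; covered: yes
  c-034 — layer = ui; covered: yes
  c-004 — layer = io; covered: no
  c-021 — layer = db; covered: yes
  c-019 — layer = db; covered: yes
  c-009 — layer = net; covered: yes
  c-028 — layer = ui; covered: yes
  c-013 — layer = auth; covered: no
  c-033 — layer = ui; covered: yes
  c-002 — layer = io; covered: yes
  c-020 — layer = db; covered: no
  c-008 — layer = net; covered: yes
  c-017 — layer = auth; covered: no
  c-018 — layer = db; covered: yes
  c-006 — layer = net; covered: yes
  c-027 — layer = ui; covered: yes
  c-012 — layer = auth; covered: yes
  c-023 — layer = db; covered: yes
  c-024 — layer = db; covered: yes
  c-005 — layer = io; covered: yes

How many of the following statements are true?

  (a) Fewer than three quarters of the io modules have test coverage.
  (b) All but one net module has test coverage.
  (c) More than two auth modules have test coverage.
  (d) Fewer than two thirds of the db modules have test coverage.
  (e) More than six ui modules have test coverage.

0

(a) io: |A| = 5, |A ∩ B| = 4; needs |A ∩ B| / |A| < 3/4 — false.
(b) net: |A| = 5, |A ∩ B| = 5; needs |A ∖ B| = 1 — false.
(c) auth: |A| = 7, |A ∩ B| = 2; needs |A ∩ B| > 2 — false.
(d) db: |A| = 9, |A ∩ B| = 6; needs |A ∩ B| / |A| < 2/3 — false.
(e) ui: |A| = 8, |A ∩ B| = 6; needs |A ∩ B| > 6 — false.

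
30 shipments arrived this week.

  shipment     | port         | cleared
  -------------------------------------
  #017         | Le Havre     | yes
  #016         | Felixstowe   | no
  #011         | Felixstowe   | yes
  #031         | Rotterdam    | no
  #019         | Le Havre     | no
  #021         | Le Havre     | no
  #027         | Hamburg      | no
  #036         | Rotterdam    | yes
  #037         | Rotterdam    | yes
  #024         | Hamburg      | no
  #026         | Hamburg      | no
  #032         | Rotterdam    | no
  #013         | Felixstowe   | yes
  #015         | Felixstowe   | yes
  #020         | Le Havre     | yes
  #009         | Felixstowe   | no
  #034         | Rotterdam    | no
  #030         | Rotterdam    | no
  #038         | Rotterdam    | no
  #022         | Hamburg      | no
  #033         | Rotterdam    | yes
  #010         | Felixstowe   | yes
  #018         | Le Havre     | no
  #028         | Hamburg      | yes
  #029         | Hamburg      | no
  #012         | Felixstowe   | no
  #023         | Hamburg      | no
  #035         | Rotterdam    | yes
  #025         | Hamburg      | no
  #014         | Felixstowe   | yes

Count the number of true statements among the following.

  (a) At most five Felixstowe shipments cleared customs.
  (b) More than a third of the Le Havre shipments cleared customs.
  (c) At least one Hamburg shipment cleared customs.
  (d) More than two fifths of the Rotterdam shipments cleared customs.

(a) Felixstowe: |A| = 8, |A ∩ B| = 5; needs |A ∩ B| ≤ 5 — true.
(b) Le Havre: |A| = 5, |A ∩ B| = 2; needs |A ∩ B| / |A| > 1/3 — true.
(c) Hamburg: |A| = 8, |A ∩ B| = 1; needs A ∩ B ≠ ∅ (|A ∩ B| ≥ 1) — true.
(d) Rotterdam: |A| = 9, |A ∩ B| = 4; needs |A ∩ B| / |A| > 2/5 — true.

4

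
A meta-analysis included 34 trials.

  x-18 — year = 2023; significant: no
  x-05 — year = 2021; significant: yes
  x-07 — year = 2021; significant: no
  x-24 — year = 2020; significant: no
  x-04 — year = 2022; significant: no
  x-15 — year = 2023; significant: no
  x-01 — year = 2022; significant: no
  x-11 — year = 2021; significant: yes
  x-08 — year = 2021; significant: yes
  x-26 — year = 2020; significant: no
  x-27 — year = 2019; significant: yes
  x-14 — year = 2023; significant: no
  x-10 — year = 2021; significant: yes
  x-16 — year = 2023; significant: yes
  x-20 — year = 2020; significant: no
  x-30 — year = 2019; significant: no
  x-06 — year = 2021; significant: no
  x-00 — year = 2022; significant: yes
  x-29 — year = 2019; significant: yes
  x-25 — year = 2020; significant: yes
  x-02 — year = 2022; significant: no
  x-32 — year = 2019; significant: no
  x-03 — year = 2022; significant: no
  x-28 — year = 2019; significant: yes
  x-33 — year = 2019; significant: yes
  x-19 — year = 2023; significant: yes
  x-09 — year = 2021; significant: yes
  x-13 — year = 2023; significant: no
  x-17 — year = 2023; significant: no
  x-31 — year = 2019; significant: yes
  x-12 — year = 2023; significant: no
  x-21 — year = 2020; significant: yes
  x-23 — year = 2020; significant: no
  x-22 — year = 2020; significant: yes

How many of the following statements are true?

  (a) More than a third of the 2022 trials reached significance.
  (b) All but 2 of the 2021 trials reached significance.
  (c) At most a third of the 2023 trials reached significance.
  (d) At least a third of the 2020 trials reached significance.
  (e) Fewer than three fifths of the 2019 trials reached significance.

3

(a) 2022: |A| = 5, |A ∩ B| = 1; needs |A ∩ B| / |A| > 1/3 — false.
(b) 2021: |A| = 7, |A ∩ B| = 5; needs |A ∖ B| = 2 — true.
(c) 2023: |A| = 8, |A ∩ B| = 2; needs |A ∩ B| / |A| ≤ 1/3 — true.
(d) 2020: |A| = 7, |A ∩ B| = 3; needs |A ∩ B| / |A| ≥ 1/3 — true.
(e) 2019: |A| = 7, |A ∩ B| = 5; needs |A ∩ B| / |A| < 3/5 — false.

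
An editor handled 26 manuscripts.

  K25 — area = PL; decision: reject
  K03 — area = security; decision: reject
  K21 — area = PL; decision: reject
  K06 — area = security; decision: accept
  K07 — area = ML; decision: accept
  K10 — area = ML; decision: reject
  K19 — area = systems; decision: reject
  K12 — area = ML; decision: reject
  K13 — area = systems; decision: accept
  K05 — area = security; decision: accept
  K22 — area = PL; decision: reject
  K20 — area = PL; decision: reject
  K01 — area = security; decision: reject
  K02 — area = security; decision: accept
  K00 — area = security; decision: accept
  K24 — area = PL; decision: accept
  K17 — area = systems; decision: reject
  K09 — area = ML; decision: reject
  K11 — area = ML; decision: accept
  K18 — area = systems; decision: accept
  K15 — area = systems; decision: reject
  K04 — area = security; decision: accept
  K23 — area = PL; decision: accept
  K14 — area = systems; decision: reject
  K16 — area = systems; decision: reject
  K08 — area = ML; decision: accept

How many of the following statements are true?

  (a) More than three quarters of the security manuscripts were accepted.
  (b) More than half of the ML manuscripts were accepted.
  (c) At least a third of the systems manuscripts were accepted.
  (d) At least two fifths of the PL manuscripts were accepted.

(a) security: |A| = 7, |A ∩ B| = 5; needs |A ∩ B| / |A| > 3/4 — false.
(b) ML: |A| = 6, |A ∩ B| = 3; needs |A ∩ B| > |A ∖ B| — false.
(c) systems: |A| = 7, |A ∩ B| = 2; needs |A ∩ B| / |A| ≥ 1/3 — false.
(d) PL: |A| = 6, |A ∩ B| = 2; needs |A ∩ B| / |A| ≥ 2/5 — false.

0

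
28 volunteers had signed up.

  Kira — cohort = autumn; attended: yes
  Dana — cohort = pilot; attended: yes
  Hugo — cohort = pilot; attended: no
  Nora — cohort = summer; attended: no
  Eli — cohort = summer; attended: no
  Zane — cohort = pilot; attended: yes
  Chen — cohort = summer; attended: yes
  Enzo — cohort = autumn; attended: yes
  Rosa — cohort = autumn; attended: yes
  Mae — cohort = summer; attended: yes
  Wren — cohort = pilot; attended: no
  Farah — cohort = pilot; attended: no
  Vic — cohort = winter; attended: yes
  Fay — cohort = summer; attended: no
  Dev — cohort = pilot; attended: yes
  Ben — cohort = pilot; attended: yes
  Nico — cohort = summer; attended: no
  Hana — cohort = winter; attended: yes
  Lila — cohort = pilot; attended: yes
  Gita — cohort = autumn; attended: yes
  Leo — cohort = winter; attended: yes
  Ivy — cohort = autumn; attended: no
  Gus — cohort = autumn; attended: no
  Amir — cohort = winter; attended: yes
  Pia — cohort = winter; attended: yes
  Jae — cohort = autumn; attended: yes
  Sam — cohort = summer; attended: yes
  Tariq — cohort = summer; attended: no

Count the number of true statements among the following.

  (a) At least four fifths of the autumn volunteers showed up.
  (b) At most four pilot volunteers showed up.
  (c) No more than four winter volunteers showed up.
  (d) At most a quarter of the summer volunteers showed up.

(a) autumn: |A| = 7, |A ∩ B| = 5; needs |A ∩ B| / |A| ≥ 4/5 — false.
(b) pilot: |A| = 8, |A ∩ B| = 5; needs |A ∩ B| ≤ 4 — false.
(c) winter: |A| = 5, |A ∩ B| = 5; needs |A ∩ B| ≤ 4 — false.
(d) summer: |A| = 8, |A ∩ B| = 3; needs |A ∩ B| / |A| ≤ 1/4 — false.

0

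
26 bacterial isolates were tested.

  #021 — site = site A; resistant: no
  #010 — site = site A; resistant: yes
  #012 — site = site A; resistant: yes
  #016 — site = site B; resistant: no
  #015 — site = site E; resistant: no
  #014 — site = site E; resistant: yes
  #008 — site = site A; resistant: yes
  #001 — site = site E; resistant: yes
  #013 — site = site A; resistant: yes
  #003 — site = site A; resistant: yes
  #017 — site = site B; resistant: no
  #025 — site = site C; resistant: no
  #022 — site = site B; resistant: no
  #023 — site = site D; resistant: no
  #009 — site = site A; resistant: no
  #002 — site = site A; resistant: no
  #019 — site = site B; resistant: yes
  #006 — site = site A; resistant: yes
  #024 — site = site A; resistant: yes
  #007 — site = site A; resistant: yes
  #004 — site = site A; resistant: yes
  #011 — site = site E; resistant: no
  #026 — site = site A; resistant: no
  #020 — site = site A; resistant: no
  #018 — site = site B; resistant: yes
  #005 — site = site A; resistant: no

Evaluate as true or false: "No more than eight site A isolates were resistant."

False

'No more than eight site A isolates were resistant' holds iff |A ∩ B| ≤ 8.
|A| = 15, |A ∩ B| = 9, |A ∖ B| = 6.
|A ∩ B| = 9, so the statement is false.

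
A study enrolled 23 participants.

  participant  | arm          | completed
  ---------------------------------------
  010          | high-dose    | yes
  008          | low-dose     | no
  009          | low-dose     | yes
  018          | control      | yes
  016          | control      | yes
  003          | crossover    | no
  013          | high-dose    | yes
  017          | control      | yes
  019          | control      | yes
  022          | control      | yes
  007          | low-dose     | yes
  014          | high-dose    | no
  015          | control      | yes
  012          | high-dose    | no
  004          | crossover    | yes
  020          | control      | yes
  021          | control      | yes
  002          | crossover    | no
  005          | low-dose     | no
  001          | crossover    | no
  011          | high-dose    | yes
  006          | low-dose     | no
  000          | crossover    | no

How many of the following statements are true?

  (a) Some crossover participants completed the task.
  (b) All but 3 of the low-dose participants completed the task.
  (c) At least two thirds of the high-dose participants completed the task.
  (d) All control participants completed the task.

(a) crossover: |A| = 5, |A ∩ B| = 1; needs A ∩ B ≠ ∅ (|A ∩ B| ≥ 1) — true.
(b) low-dose: |A| = 5, |A ∩ B| = 2; needs |A ∖ B| = 3 — true.
(c) high-dose: |A| = 5, |A ∩ B| = 3; needs |A ∩ B| / |A| ≥ 2/3 — false.
(d) control: |A| = 8, |A ∩ B| = 8; needs A ⊆ B, i.e. every element of A is in B (|A ∖ B| = 0) — true.

3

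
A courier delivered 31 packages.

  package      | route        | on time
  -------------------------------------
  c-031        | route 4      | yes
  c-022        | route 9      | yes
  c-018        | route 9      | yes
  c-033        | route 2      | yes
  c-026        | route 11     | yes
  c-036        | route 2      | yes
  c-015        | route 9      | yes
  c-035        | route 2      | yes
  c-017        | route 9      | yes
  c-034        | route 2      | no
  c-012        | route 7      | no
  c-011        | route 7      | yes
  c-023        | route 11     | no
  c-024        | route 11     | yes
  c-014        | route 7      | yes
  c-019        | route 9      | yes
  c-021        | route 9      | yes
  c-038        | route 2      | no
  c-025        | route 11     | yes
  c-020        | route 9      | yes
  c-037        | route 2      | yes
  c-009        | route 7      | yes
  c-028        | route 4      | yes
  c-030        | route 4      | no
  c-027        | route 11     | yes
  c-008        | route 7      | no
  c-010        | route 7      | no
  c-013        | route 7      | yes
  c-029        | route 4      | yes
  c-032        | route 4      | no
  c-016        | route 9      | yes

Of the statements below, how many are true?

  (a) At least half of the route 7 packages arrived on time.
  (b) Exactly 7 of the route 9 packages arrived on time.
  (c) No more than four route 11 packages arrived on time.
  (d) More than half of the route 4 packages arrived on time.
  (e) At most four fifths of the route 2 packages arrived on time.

4

(a) route 7: |A| = 7, |A ∩ B| = 4; needs |A ∩ B| ≥ |A ∖ B| — true.
(b) route 9: |A| = 8, |A ∩ B| = 8; needs |A ∩ B| = 7 — false.
(c) route 11: |A| = 5, |A ∩ B| = 4; needs |A ∩ B| ≤ 4 — true.
(d) route 4: |A| = 5, |A ∩ B| = 3; needs |A ∩ B| > |A ∖ B| — true.
(e) route 2: |A| = 6, |A ∩ B| = 4; needs |A ∩ B| / |A| ≤ 4/5 — true.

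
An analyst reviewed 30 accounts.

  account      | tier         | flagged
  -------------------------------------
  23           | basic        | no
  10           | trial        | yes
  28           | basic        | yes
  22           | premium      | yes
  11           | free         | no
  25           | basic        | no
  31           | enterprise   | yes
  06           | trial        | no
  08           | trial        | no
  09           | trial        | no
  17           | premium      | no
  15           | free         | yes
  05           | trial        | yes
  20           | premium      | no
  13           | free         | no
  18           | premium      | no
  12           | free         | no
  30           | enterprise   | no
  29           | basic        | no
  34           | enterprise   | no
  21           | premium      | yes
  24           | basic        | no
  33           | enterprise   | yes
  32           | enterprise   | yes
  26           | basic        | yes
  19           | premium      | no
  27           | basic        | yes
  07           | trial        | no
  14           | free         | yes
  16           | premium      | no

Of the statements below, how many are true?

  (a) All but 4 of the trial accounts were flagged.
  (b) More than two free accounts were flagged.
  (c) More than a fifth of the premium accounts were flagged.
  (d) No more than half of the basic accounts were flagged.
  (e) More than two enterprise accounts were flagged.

4

(a) trial: |A| = 6, |A ∩ B| = 2; needs |A ∖ B| = 4 — true.
(b) free: |A| = 5, |A ∩ B| = 2; needs |A ∩ B| > 2 — false.
(c) premium: |A| = 7, |A ∩ B| = 2; needs |A ∩ B| / |A| > 1/5 — true.
(d) basic: |A| = 7, |A ∩ B| = 3; needs |A ∩ B| ≤ |A ∖ B| — true.
(e) enterprise: |A| = 5, |A ∩ B| = 3; needs |A ∩ B| > 2 — true.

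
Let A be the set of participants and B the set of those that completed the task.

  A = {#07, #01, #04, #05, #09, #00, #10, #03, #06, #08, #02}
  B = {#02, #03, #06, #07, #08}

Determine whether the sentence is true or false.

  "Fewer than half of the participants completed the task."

Truth condition: |A ∩ B| < |A ∖ B|.
A (the restrictor) = {#07, #01, #04, #05, #09, #00, #10, #03, #06, #08, #02}, |A| = 11.
A ∩ B = {#07, #03, #06, #08, #02}, so |A ∩ B| = 5.
A ∖ B = {#01, #04, #05, #09, #00, #10}, so |A ∖ B| = 6.
5 < 6, so the statement is true.

True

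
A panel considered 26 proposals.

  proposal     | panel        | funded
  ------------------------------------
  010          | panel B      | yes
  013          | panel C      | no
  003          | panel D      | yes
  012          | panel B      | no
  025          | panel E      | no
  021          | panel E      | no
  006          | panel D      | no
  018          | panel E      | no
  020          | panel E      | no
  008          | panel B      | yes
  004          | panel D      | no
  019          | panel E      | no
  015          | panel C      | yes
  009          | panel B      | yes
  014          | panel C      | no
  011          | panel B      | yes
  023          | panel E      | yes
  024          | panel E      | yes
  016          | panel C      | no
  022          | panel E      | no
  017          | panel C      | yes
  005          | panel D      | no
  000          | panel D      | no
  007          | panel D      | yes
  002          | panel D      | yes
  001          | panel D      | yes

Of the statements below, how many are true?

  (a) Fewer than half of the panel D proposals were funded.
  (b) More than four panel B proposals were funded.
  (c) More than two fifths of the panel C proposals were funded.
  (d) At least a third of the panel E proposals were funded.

(a) panel D: |A| = 8, |A ∩ B| = 4; needs |A ∩ B| < |A ∖ B| — false.
(b) panel B: |A| = 5, |A ∩ B| = 4; needs |A ∩ B| > 4 — false.
(c) panel C: |A| = 5, |A ∩ B| = 2; needs |A ∩ B| / |A| > 2/5 — false.
(d) panel E: |A| = 8, |A ∩ B| = 2; needs |A ∩ B| / |A| ≥ 1/3 — false.

0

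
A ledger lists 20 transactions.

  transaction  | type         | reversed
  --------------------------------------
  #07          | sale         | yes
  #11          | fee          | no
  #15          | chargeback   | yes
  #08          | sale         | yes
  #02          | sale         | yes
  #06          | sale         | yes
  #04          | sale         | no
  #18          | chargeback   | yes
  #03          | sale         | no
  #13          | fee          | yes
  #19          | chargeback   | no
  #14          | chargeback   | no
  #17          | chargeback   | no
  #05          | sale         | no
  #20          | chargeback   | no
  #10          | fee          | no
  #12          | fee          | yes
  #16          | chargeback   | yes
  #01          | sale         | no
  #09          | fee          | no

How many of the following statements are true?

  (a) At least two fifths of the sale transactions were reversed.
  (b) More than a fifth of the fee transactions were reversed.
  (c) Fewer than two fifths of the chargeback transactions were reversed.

2

(a) sale: |A| = 8, |A ∩ B| = 4; needs |A ∩ B| / |A| ≥ 2/5 — true.
(b) fee: |A| = 5, |A ∩ B| = 2; needs |A ∩ B| / |A| > 1/5 — true.
(c) chargeback: |A| = 7, |A ∩ B| = 3; needs |A ∩ B| / |A| < 2/5 — false.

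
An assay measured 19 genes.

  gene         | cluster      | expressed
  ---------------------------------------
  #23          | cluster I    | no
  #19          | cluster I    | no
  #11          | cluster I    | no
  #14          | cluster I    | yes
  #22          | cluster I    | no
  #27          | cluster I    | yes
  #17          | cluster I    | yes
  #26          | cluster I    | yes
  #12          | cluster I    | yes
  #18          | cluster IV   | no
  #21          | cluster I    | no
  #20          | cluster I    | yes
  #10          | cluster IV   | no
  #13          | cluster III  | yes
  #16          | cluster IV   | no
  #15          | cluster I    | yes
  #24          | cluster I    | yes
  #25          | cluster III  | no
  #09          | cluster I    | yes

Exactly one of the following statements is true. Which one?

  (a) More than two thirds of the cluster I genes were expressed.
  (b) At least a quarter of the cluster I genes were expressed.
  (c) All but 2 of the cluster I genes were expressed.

(b)

|A| = 14, |A ∩ B| = 9, |A ∖ B| = 5.
(a) requires |A ∩ B| / |A| > 2/3: false.
(b) requires |A ∩ B| / |A| ≥ 1/4: true.
(c) requires |A ∖ B| = 2: false.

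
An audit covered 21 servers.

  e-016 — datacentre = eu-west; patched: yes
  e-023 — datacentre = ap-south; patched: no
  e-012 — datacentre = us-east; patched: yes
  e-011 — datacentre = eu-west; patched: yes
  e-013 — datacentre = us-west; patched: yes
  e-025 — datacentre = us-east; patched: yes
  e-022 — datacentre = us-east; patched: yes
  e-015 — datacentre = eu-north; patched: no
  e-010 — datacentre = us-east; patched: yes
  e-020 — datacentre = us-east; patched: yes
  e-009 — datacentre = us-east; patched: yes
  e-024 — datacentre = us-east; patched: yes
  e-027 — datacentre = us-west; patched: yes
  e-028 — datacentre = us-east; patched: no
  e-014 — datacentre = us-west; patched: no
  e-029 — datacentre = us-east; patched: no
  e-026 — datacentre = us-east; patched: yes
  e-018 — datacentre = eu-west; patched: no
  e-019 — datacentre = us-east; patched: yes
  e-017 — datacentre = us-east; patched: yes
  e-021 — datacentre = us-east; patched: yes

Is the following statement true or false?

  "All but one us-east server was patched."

'All but one us-east server was patched' holds iff |A ∖ B| = 1.
A (the restrictor) = {e-012, e-025, e-022, e-010, e-020, e-009, e-024, e-028, e-029, e-026, e-019, e-017, e-021}, |A| = 13.
A ∖ B = {e-028, e-029}, so |A ∖ B| = 2.
|A ∖ B| = 2, so the statement is false.

False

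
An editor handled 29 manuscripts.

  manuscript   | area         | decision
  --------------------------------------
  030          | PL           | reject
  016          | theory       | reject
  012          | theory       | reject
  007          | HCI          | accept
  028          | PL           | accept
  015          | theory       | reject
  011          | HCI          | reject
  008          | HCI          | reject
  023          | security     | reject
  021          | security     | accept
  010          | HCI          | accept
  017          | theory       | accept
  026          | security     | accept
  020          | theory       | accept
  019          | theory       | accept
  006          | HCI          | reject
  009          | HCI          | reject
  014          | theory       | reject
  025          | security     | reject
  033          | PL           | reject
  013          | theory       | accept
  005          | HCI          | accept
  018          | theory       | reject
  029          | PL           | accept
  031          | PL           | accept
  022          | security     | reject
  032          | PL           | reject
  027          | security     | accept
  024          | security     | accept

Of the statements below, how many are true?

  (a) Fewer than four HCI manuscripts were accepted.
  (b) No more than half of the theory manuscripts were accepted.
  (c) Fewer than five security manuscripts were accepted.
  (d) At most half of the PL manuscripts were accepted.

(a) HCI: |A| = 7, |A ∩ B| = 3; needs |A ∩ B| < 4 — true.
(b) theory: |A| = 9, |A ∩ B| = 4; needs |A ∩ B| ≤ |A ∖ B| — true.
(c) security: |A| = 7, |A ∩ B| = 4; needs |A ∩ B| < 5 — true.
(d) PL: |A| = 6, |A ∩ B| = 3; needs |A ∩ B| ≤ |A ∖ B| — true.

4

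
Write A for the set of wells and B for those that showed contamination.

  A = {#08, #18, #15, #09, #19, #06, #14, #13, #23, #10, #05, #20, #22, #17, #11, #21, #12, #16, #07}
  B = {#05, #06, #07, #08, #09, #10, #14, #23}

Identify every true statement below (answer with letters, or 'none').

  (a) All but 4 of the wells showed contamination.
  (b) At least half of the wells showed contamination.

|A| = 19, |A ∩ B| = 8, |A ∖ B| = 11.
(a) |A ∖ B| = 4: fails.
(b) |A ∩ B| ≥ |A ∖ B|: fails.

none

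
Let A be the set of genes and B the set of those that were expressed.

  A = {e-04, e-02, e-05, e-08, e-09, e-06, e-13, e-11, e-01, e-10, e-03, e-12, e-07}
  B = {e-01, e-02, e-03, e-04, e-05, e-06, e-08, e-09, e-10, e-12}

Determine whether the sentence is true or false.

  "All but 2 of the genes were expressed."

The determiner here denotes the relation: |A ∖ B| = 2.
A (the restrictor) = {e-04, e-02, e-05, e-08, e-09, e-06, e-13, e-11, e-01, e-10, e-03, e-12, e-07}, |A| = 13.
A ∖ B = {e-13, e-11, e-07}, so |A ∖ B| = 3.
|A ∖ B| = 3, so the statement is false.

False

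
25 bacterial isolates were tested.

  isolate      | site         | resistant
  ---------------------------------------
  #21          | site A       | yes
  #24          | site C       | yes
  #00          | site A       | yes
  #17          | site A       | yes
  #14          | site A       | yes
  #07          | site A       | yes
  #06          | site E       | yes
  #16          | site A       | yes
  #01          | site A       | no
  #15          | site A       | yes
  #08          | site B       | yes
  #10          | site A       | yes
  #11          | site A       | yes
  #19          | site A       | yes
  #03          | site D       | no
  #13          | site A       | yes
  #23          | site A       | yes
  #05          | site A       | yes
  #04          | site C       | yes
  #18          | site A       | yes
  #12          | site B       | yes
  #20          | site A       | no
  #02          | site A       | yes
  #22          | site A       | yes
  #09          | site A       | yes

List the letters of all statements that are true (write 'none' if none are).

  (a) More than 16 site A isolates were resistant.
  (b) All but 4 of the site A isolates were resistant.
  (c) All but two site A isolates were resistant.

(a), (c)

|A| = 19, |A ∩ B| = 17, |A ∖ B| = 2.
(a) |A ∩ B| > 16: holds.
(b) |A ∖ B| = 4: fails.
(c) |A ∖ B| = 2: holds.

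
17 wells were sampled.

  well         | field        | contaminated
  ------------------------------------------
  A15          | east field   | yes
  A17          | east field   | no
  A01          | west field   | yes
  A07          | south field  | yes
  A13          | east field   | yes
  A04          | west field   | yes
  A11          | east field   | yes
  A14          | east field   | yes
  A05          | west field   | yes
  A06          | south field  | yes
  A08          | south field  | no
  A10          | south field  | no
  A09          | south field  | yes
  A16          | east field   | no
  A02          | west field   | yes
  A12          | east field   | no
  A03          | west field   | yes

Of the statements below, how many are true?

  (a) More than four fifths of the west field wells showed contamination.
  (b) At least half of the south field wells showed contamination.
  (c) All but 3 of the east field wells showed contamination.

(a) west field: |A| = 5, |A ∩ B| = 5; needs |A ∩ B| / |A| > 4/5 — true.
(b) south field: |A| = 5, |A ∩ B| = 3; needs |A ∩ B| ≥ |A ∖ B| — true.
(c) east field: |A| = 7, |A ∩ B| = 4; needs |A ∖ B| = 3 — true.

3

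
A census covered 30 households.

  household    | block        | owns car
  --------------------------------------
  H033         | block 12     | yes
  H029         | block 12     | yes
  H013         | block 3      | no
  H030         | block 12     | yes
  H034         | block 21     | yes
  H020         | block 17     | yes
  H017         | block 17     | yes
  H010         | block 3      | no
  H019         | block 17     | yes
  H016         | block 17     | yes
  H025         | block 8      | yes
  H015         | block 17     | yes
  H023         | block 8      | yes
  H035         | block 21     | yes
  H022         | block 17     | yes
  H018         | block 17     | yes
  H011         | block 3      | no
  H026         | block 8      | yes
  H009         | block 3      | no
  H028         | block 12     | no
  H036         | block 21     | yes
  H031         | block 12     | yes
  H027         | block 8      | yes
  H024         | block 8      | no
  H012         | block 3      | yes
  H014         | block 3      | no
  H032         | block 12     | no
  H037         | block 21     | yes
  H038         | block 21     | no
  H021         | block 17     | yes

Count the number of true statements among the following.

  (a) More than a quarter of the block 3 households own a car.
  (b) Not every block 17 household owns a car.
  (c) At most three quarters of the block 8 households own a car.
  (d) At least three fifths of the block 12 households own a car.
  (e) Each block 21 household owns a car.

1

(a) block 3: |A| = 6, |A ∩ B| = 1; needs |A ∩ B| / |A| > 1/4 — false.
(b) block 17: |A| = 8, |A ∩ B| = 8; needs A ⊄ B (|A ∖ B| ≥ 1) — false.
(c) block 8: |A| = 5, |A ∩ B| = 4; needs |A ∩ B| / |A| ≤ 3/4 — false.
(d) block 12: |A| = 6, |A ∩ B| = 4; needs |A ∩ B| / |A| ≥ 3/5 — true.
(e) block 21: |A| = 5, |A ∩ B| = 4; needs A ⊆ B, i.e. every element of A is in B (|A ∖ B| = 0) — false.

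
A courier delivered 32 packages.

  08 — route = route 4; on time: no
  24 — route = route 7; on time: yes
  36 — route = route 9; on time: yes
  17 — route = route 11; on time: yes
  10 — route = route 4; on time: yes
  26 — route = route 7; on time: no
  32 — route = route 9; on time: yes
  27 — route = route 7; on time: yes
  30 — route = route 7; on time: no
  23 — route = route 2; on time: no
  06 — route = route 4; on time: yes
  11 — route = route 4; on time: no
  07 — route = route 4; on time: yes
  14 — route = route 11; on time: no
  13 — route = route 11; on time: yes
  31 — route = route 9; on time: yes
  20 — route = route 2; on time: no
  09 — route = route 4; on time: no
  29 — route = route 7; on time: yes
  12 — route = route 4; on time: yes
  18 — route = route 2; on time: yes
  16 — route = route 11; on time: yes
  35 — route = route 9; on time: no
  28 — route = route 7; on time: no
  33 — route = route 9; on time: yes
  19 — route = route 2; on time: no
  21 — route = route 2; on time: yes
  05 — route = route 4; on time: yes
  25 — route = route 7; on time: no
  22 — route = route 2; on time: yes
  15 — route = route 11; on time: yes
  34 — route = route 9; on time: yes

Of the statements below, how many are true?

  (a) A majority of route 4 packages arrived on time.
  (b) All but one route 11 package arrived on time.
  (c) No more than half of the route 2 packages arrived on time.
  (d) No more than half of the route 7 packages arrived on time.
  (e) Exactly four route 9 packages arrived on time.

(a) route 4: |A| = 8, |A ∩ B| = 5; needs |A ∩ B| > |A ∖ B| — true.
(b) route 11: |A| = 5, |A ∩ B| = 4; needs |A ∖ B| = 1 — true.
(c) route 2: |A| = 6, |A ∩ B| = 3; needs |A ∩ B| ≤ |A ∖ B| — true.
(d) route 7: |A| = 7, |A ∩ B| = 3; needs |A ∩ B| ≤ |A ∖ B| — true.
(e) route 9: |A| = 6, |A ∩ B| = 5; needs |A ∩ B| = 4 — false.

4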